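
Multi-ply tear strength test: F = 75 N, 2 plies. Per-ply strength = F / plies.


Formula: Per-ply strength = Total force / Number of plies
Per-ply = 75 N / 2
Per-ply = 37.5 N

37.5 N


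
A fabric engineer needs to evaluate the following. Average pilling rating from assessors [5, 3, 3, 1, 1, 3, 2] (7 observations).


Formula: Mean = sum / count
Sum = 5 + 3 + 3 + 1 + 1 + 3 + 2 = 18
Mean = 18 / 7 = 2.6

2.6


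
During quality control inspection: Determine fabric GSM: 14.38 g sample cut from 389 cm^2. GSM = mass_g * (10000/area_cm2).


Formula: GSM = mass_g / area_m2
Step 1: Convert area: 389 cm^2 = 389 / 10000 = 0.0389 m^2
Step 2: GSM = 14.38 g / 0.0389 m^2 = 369.7 g/m^2

369.7 g/m^2


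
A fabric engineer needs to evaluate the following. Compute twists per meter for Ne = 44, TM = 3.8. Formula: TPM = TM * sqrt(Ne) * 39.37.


Formula: TPM = TM * sqrt(Ne) * 39.37
Step 1: sqrt(Ne) = sqrt(44) = 6.6332
Step 2: TM * sqrt(Ne) = 3.8 * 6.6332 = 25.2062
Step 3: TPM = 25.2062 * 39.37 = 992 twists/m

992 twists/m


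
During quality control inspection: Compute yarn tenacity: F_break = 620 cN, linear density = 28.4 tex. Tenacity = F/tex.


Formula: Tenacity = Breaking force / Linear density
Tenacity = 620 cN / 28.4 tex
Tenacity = 21.83 cN/tex

21.83 cN/tex


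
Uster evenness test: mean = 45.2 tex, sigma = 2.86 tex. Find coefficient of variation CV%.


Formula: CV% = (standard deviation / mean) * 100
Step 1: Ratio = 2.86 / 45.2 = 0.063274
Step 2: CV% = 0.063274 * 100 = 6.3274% ≈ 6.3%

6.3%


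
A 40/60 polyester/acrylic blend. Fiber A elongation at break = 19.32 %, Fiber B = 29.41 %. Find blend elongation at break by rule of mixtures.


Formula: Blend property = (fraction_A * property_A) + (fraction_B * property_B)
Step 1: Contribution A = 40/100 * 19.32 % = 7.728 %
Step 2: Contribution B = 60/100 * 29.41 % = 17.646 %
Step 3: Blend elongation at break = 7.728 + 17.646 = 25.374 %

25.374 %


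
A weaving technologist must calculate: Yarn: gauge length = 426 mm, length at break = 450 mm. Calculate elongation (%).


Formula: Elongation (%) = ((L_break - L0) / L0) * 100
Step 1: Extension = 450 - 426 = 24 mm
Step 2: Elongation = (24 / 426) * 100
Step 3: Elongation = 0.056338 * 100 = 5.6338% ≈ 5.6%

5.6%


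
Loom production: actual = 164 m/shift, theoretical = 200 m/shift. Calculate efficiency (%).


Formula: Efficiency% = (Actual output / Theoretical output) * 100
Efficiency% = (164 / 200) * 100
Efficiency% = 0.82 * 100 = 82.0%

82.0%


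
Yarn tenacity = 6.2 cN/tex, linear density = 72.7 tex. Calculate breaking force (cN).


Formula: Breaking force = Tenacity * Linear density
F = 6.2 cN/tex * 72.7 tex
F = 450.74 cN

450.74 cN


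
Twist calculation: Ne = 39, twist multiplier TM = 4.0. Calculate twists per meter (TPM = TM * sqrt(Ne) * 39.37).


Formula: TPM = TM * sqrt(Ne) * 39.37
Step 1: sqrt(Ne) = sqrt(39) = 6.245
Step 2: TM * sqrt(Ne) = 4.0 * 6.245 = 24.98
Step 3: TPM = 24.98 * 39.37 = 983 twists/m

983 twists/m


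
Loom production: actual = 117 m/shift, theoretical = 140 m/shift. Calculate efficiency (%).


Formula: Efficiency% = (Actual output / Theoretical output) * 100
Efficiency% = (117 / 140) * 100
Efficiency% = 0.835714 * 100 = 83.5714% ≈ 83.6%

83.6%


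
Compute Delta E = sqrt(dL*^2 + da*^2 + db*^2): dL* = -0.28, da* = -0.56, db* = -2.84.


Formula: Delta E = sqrt(dL*^2 + da*^2 + db*^2)
Step 1: dL*^2 = (-0.28)^2 = 0.0784
Step 2: da*^2 = (-0.56)^2 = 0.3136
Step 3: db*^2 = (-2.84)^2 = 8.0656
Step 4: Sum = 0.0784 + 0.3136 + 8.0656 = 8.4576
Step 5: Delta E = sqrt(8.4576) = 2.91

2.91 Delta E


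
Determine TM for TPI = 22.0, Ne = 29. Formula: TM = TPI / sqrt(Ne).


Formula: TM = TPI / sqrt(Ne)
Step 1: sqrt(Ne) = sqrt(29) = 5.3852
Step 2: TM = 22.0 / 5.3852 = 4.09

4.09 TM


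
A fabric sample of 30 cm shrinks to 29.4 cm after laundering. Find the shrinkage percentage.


Formula: Shrinkage% = ((L_before - L_after) / L_before) * 100
Step 1: Shrinkage = 30 - 29.4 = 0.6 cm
Step 2: Shrinkage% = (0.6 / 30) * 100
Step 3: Shrinkage% = 0.02 * 100 = 2.0%

2.0%


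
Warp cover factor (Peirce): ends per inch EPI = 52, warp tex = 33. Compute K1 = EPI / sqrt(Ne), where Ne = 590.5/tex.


Formula: K1 = EPI / sqrt(Ne), with Ne = 590.5 / tex_warp
Step 1: Ne = 590.5 / 33 = 17.894
Step 2: sqrt(Ne) = sqrt(17.894) = 4.2301
Step 3: K1 = 52 / 4.2301 = 12.3

12.3


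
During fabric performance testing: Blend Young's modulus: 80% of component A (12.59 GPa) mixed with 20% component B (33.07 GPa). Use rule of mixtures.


Formula: Blend property = (fraction_A * property_A) + (fraction_B * property_B)
Step 1: Contribution A = 80/100 * 12.59 GPa = 10.072 GPa
Step 2: Contribution B = 20/100 * 33.07 GPa = 6.614 GPa
Step 3: Blend Young's modulus = 10.072 + 6.614 = 16.686 GPa

16.686 GPa


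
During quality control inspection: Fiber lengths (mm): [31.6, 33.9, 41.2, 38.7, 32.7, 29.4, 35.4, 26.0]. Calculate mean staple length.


Formula: Mean = sum of lengths / count
Sum = 31.6 + 33.9 + 41.2 + 38.7 + 32.7 + 29.4 + 35.4 + 26.0
Sum = 268.9 mm
Mean = 268.9 / 8 = 33.61 mm

33.61 mm


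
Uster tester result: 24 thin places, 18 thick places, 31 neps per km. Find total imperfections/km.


Formula: Total = thin places + thick places + neps
Total = 24 + 18 + 31
Total = 73 imperfections/km

73 imperfections/km


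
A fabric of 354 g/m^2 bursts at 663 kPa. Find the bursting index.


Formula: Bursting Index = Bursting Strength / Fabric GSM
BI = 663 kPa / 354 g/m^2
BI = 1.873 kPa/(g/m^2)

1.873 kPa/(g/m^2)


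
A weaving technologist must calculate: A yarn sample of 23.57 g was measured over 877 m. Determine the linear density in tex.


Formula: Tex = (mass_g / length_m) * 1000
Substituting: Tex = (23.57 / 877) * 1000
Intermediate: 23.57 / 877 = 0.02687571 g/m
Tex = 0.02687571 * 1000 = 26.88 tex

26.88 tex


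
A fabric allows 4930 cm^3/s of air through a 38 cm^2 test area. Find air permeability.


Formula: Air Permeability = Airflow / Test Area
AP = 4930 cm^3/s / 38 cm^2
AP = 129.7 cm^3/s/cm^2

129.7 cm^3/s/cm^2


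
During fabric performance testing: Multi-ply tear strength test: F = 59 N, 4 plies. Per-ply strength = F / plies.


Formula: Per-ply strength = Total force / Number of plies
Per-ply = 59 N / 4
Per-ply = 14.75 N

14.75 N


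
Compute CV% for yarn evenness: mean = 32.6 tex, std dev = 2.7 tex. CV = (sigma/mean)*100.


Formula: CV% = (standard deviation / mean) * 100
Step 1: Ratio = 2.7 / 32.6 = 0.082822
Step 2: CV% = 0.082822 * 100 = 8.2822% ≈ 8.3%

8.3%


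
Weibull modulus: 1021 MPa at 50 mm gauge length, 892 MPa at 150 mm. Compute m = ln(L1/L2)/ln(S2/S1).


Formula: m = ln(L1/L2) / ln(S2/S1)
Step 1: ln(L1/L2) = ln(50/150) = -1.09861
Step 2: S2/S1 = 892/1021 = 0.87365
Step 3: ln(S2/S1) = ln(0.87365) = -0.13508
Step 4: m = -1.09861 / -0.13508 = 8.13

8.13 (Weibull m)


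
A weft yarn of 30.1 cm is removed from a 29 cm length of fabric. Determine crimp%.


Formula: Crimp% = ((L_yarn - L_fabric) / L_fabric) * 100
Step 1: Extension = 30.1 - 29 = 1.1 cm
Step 2: Crimp% = (1.1 / 29) * 100
Step 3: Crimp% = 0.037931 * 100 = 3.7931% ≈ 3.8%

3.8%


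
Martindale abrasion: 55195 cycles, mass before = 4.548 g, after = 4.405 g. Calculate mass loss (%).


Formula: Mass loss% = ((m_before - m_after) / m_before) * 100
Step 1: Mass loss = 4.548 - 4.405 = 0.143 g
Step 2: Ratio = 0.143 / 4.548 = 0.0314424
Step 3: Mass loss% = 0.0314424 * 100 = 3.14424% ≈ 3.14%

3.14%


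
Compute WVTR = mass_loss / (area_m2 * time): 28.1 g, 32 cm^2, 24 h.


Formula: WVTR = mass_loss / (area * time)
Step 1: Convert area: 32 cm^2 = 0.0032 m^2
Step 2: WVTR = 28.1 g / (0.0032 m^2 * 24 h)
Step 3: WVTR = 28.1 / 0.0768 = 365.9 g/m^2/h

365.9 g/m^2/h


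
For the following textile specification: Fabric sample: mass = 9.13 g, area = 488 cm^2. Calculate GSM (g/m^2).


Formula: GSM = mass_g / area_m2
Step 1: Convert area: 488 cm^2 = 488 / 10000 = 0.0488 m^2
Step 2: GSM = 9.13 g / 0.0488 m^2 = 187.1 g/m^2

187.1 g/m^2


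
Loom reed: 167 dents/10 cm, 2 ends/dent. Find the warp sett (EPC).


Formula: EPC = (dents per 10 cm * ends per dent) / 10
Step 1: Total ends per 10 cm = 167 * 2 = 334
Step 2: EPC = 334 / 10 = 33.4 ends/cm

33.4 ends/cm


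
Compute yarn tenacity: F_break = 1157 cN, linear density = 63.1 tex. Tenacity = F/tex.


Formula: Tenacity = Breaking force / Linear density
Tenacity = 1157 cN / 63.1 tex
Tenacity = 18.34 cN/tex

18.34 cN/tex


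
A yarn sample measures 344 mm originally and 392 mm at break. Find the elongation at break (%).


Formula: Elongation (%) = ((L_break - L0) / L0) * 100
Step 1: Extension = 392 - 344 = 48 mm
Step 2: Elongation = (48 / 344) * 100
Step 3: Elongation = 0.139535 * 100 = 13.9535% ≈ 14.0%

14.0%


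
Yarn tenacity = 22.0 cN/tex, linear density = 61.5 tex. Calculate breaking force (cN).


Formula: Breaking force = Tenacity * Linear density
F = 22.0 cN/tex * 61.5 tex
F = 1353.00 cN

1353.00 cN


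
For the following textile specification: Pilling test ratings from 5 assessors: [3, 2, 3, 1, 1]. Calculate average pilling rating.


Formula: Mean = sum / count
Sum = 3 + 2 + 3 + 1 + 1 = 10
Mean = 10 / 5 = 2.0

2.0


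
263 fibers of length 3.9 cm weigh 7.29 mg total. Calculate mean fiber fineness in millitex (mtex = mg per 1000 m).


Formula: fineness (mtex) = mass (mg) / total length (km) = (mass_mg / total_length_m) * 1000
Step 1: Convert fiber length: 3.9 cm = 0.039 m
Step 2: Total fiber length = 263 * 0.039 = 10.257 m
Step 3: Linear density = 7.29 mg / 10.257 m = 0.7107 mg/m
Step 4: fineness = 0.7107 * 1000 = 710.7 mtex

710.7 mtex


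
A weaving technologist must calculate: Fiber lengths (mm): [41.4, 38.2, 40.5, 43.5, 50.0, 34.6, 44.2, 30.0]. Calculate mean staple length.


Formula: Mean = sum of lengths / count
Sum = 41.4 + 38.2 + 40.5 + 43.5 + 50.0 + 34.6 + 44.2 + 30.0
Sum = 322.4 mm
Mean = 322.4 / 8 = 40.30 mm

40.30 mm


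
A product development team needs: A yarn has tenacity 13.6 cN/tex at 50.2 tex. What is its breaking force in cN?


Formula: Breaking force = Tenacity * Linear density
F = 13.6 cN/tex * 50.2 tex
F = 682.72 cN

682.72 cN


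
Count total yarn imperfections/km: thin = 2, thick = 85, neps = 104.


Formula: Total = thin places + thick places + neps
Total = 2 + 85 + 104
Total = 191 imperfections/km

191 imperfections/km


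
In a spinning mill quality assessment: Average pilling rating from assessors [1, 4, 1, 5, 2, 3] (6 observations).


Formula: Mean = sum / count
Sum = 1 + 4 + 1 + 5 + 2 + 3 = 16
Mean = 16 / 6 = 2.7

2.7


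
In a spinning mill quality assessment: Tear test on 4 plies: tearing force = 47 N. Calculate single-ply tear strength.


Formula: Per-ply strength = Total force / Number of plies
Per-ply = 47 N / 4
Per-ply = 11.75 N

11.75 N


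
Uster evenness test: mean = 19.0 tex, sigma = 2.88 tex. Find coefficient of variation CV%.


Formula: CV% = (standard deviation / mean) * 100
Step 1: Ratio = 2.88 / 19.0 = 0.151579
Step 2: CV% = 0.151579 * 100 = 15.1579% ≈ 15.2%

15.2%


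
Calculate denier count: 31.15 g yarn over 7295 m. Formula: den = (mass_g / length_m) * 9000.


Formula: den = (mass_g / length_m) * 9000
Substituting: den = (31.15 / 7295) * 9000
Intermediate: 31.15 / 7295 = 0.00427005 g/m
den = 0.00427005 * 9000 = 38.4 denier

38.4 denier


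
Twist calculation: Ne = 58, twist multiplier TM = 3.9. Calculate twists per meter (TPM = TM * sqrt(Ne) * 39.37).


Formula: TPM = TM * sqrt(Ne) * 39.37
Step 1: sqrt(Ne) = sqrt(58) = 7.6158
Step 2: TM * sqrt(Ne) = 3.9 * 7.6158 = 29.7016
Step 3: TPM = 29.7016 * 39.37 = 1169 twists/m

1169 twists/m


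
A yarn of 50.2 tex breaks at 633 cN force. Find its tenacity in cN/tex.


Formula: Tenacity = Breaking force / Linear density
Tenacity = 633 cN / 50.2 tex
Tenacity = 12.61 cN/tex

12.61 cN/tex


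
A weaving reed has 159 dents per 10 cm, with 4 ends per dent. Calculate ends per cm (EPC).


Formula: EPC = (dents per 10 cm * ends per dent) / 10
Step 1: Total ends per 10 cm = 159 * 4 = 636
Step 2: EPC = 636 / 10 = 63.6 ends/cm

63.6 ends/cm


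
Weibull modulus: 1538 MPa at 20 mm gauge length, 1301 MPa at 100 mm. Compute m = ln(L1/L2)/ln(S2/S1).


Formula: m = ln(L1/L2) / ln(S2/S1)
Step 1: ln(L1/L2) = ln(20/100) = -1.60944
Step 2: S2/S1 = 1301/1538 = 0.8459
Step 3: ln(S2/S1) = ln(0.8459) = -0.16735
Step 4: m = -1.60944 / -0.16735 = 9.62

9.62 (Weibull m)


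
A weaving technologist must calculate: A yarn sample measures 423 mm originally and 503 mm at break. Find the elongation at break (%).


Formula: Elongation (%) = ((L_break - L0) / L0) * 100
Step 1: Extension = 503 - 423 = 80 mm
Step 2: Elongation = (80 / 423) * 100
Step 3: Elongation = 0.189125 * 100 = 18.9125% ≈ 18.9%

18.9%


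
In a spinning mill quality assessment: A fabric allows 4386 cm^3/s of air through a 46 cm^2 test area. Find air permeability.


Formula: Air Permeability = Airflow / Test Area
AP = 4386 cm^3/s / 46 cm^2
AP = 95.3 cm^3/s/cm^2

95.3 cm^3/s/cm^2


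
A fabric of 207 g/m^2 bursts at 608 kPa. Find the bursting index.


Formula: Bursting Index = Bursting Strength / Fabric GSM
BI = 608 kPa / 207 g/m^2
BI = 2.937 kPa/(g/m^2)

2.937 kPa/(g/m^2)


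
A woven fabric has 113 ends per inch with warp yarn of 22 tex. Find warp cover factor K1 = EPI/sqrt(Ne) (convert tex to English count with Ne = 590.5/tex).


Formula: K1 = EPI / sqrt(Ne), with Ne = 590.5 / tex_warp
Step 1: Ne = 590.5 / 22 = 26.841
Step 2: sqrt(Ne) = sqrt(26.841) = 5.1808
Step 3: K1 = 113 / 5.1808 = 21.8

21.8


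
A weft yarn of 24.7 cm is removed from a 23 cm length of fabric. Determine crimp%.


Formula: Crimp% = ((L_yarn - L_fabric) / L_fabric) * 100
Step 1: Extension = 24.7 - 23 = 1.7 cm
Step 2: Crimp% = (1.7 / 23) * 100
Step 3: Crimp% = 0.073913 * 100 = 7.3913% ≈ 7.4%

7.4%


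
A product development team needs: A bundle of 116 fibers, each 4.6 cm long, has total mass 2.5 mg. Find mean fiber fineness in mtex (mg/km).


Formula: fineness (mtex) = mass (mg) / total length (km) = (mass_mg / total_length_m) * 1000
Step 1: Convert fiber length: 4.6 cm = 0.046 m
Step 2: Total fiber length = 116 * 0.046 = 5.336 m
Step 3: Linear density = 2.5 mg / 5.336 m = 0.4685 mg/m
Step 4: fineness = 0.4685 * 1000 = 468.5 mtex

468.5 mtex


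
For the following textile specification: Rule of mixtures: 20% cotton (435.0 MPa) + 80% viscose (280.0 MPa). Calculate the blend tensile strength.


Formula: Blend property = (fraction_A * property_A) + (fraction_B * property_B)
Step 1: Contribution A = 20/100 * 435.0 MPa = 87.0 MPa
Step 2: Contribution B = 80/100 * 280.0 MPa = 224.0 MPa
Step 3: Blend tensile strength = 87.0 + 224.0 = 311.0 MPa

311.0 MPa


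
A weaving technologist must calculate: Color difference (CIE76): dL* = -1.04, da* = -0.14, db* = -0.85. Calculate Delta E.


Formula: Delta E = sqrt(dL*^2 + da*^2 + db*^2)
Step 1: dL*^2 = (-1.04)^2 = 1.0816
Step 2: da*^2 = (-0.14)^2 = 0.0196
Step 3: db*^2 = (-0.85)^2 = 0.7225
Step 4: Sum = 1.0816 + 0.0196 + 0.7225 = 1.8237
Step 5: Delta E = sqrt(1.8237) = 1.35

1.35 Delta E


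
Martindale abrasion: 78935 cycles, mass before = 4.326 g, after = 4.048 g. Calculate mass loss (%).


Formula: Mass loss% = ((m_before - m_after) / m_before) * 100
Step 1: Mass loss = 4.326 - 4.048 = 0.278 g
Step 2: Ratio = 0.278 / 4.326 = 0.0642626
Step 3: Mass loss% = 0.0642626 * 100 = 6.42626% ≈ 6.43%

6.43%


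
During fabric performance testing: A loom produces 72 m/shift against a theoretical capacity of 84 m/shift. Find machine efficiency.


Formula: Efficiency% = (Actual output / Theoretical output) * 100
Efficiency% = (72 / 84) * 100
Efficiency% = 0.857143 * 100 = 85.7143% ≈ 85.7%

85.7%


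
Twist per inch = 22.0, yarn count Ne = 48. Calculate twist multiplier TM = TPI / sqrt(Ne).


Formula: TM = TPI / sqrt(Ne)
Step 1: sqrt(Ne) = sqrt(48) = 6.9282
Step 2: TM = 22.0 / 6.9282 = 3.18

3.18 TM


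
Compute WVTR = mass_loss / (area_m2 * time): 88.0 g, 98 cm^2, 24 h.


Formula: WVTR = mass_loss / (area * time)
Step 1: Convert area: 98 cm^2 = 0.0098 m^2
Step 2: WVTR = 88.0 g / (0.0098 m^2 * 24 h)
Step 3: WVTR = 88.0 / 0.2352 = 374.1 g/m^2/h

374.1 g/m^2/h


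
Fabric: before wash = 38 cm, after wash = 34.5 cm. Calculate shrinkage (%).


Formula: Shrinkage% = ((L_before - L_after) / L_before) * 100
Step 1: Shrinkage = 38 - 34.5 = 3.5 cm
Step 2: Shrinkage% = (3.5 / 38) * 100
Step 3: Shrinkage% = 0.092105 * 100 = 9.2105% ≈ 9.2%

9.2%


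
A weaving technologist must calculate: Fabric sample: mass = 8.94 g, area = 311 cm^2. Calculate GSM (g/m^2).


Formula: GSM = mass_g / area_m2
Step 1: Convert area: 311 cm^2 = 311 / 10000 = 0.0311 m^2
Step 2: GSM = 8.94 g / 0.0311 m^2 = 287.5 g/m^2

287.5 g/m^2


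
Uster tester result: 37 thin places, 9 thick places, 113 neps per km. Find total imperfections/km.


Formula: Total = thin places + thick places + neps
Total = 37 + 9 + 113
Total = 159 imperfections/km

159 imperfections/km


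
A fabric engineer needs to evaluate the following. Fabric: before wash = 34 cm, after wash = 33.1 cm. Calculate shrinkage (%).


Formula: Shrinkage% = ((L_before - L_after) / L_before) * 100
Step 1: Shrinkage = 34 - 33.1 = 0.9 cm
Step 2: Shrinkage% = (0.9 / 34) * 100
Step 3: Shrinkage% = 0.026471 * 100 = 2.6471% ≈ 2.6%

2.6%


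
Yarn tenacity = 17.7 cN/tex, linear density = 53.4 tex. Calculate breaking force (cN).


Formula: Breaking force = Tenacity * Linear density
F = 17.7 cN/tex * 53.4 tex
F = 945.18 cN

945.18 cN


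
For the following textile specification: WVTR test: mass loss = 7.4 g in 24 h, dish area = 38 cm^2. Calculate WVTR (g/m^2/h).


Formula: WVTR = mass_loss / (area * time)
Step 1: Convert area: 38 cm^2 = 0.0038 m^2
Step 2: WVTR = 7.4 g / (0.0038 m^2 * 24 h)
Step 3: WVTR = 7.4 / 0.0912 = 81.1 g/m^2/h

81.1 g/m^2/h


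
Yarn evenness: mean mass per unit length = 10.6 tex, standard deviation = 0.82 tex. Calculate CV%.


Formula: CV% = (standard deviation / mean) * 100
Step 1: Ratio = 0.82 / 10.6 = 0.077358
Step 2: CV% = 0.077358 * 100 = 7.7358% ≈ 7.7%

7.7%


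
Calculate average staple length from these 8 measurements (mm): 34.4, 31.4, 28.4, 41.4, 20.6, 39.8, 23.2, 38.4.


Formula: Mean = sum of lengths / count
Sum = 34.4 + 31.4 + 28.4 + 41.4 + 20.6 + 39.8 + 23.2 + 38.4
Sum = 257.6 mm
Mean = 257.6 / 8 = 32.20 mm

32.20 mm


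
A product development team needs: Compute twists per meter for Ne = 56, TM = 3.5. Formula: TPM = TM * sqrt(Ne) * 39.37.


Formula: TPM = TM * sqrt(Ne) * 39.37
Step 1: sqrt(Ne) = sqrt(56) = 7.4833
Step 2: TM * sqrt(Ne) = 3.5 * 7.4833 = 26.1916
Step 3: TPM = 26.1916 * 39.37 = 1031 twists/m

1031 twists/m


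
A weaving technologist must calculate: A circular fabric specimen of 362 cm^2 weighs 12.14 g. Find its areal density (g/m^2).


Formula: GSM = mass_g / area_m2
Step 1: Convert area: 362 cm^2 = 362 / 10000 = 0.0362 m^2
Step 2: GSM = 12.14 g / 0.0362 m^2 = 335.4 g/m^2

335.4 g/m^2


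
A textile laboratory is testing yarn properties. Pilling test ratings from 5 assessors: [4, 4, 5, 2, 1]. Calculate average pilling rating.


Formula: Mean = sum / count
Sum = 4 + 4 + 5 + 2 + 1 = 16
Mean = 16 / 5 = 3.2

3.2


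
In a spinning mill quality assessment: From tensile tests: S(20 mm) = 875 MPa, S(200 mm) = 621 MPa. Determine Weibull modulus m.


Formula: m = ln(L1/L2) / ln(S2/S1)
Step 1: ln(L1/L2) = ln(20/200) = -2.30259
Step 2: S2/S1 = 621/875 = 0.70971
Step 3: ln(S2/S1) = ln(0.70971) = -0.34290
Step 4: m = -2.30259 / -0.34290 = 6.72

6.72 (Weibull m)


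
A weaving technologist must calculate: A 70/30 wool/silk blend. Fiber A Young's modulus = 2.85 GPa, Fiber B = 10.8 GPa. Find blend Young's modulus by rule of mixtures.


Formula: Blend property = (fraction_A * property_A) + (fraction_B * property_B)
Step 1: Contribution A = 70/100 * 2.85 GPa = 1.995 GPa
Step 2: Contribution B = 30/100 * 10.8 GPa = 3.24 GPa
Step 3: Blend Young's modulus = 1.995 + 3.24 = 5.235 GPa

5.235 GPa


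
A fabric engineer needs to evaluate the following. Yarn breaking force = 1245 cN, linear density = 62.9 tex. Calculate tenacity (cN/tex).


Formula: Tenacity = Breaking force / Linear density
Tenacity = 1245 cN / 62.9 tex
Tenacity = 19.79 cN/tex

19.79 cN/tex


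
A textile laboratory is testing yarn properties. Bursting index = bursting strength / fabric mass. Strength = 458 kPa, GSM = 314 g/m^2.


Formula: Bursting Index = Bursting Strength / Fabric GSM
BI = 458 kPa / 314 g/m^2
BI = 1.459 kPa/(g/m^2)

1.459 kPa/(g/m^2)


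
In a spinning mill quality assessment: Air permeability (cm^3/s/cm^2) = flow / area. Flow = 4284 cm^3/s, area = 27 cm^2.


Formula: Air Permeability = Airflow / Test Area
AP = 4284 cm^3/s / 27 cm^2
AP = 158.7 cm^3/s/cm^2

158.7 cm^3/s/cm^2


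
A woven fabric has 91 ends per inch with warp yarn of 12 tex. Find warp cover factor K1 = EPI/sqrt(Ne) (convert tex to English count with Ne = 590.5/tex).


Formula: K1 = EPI / sqrt(Ne), with Ne = 590.5 / tex_warp
Step 1: Ne = 590.5 / 12 = 49.208
Step 2: sqrt(Ne) = sqrt(49.208) = 7.0148
Step 3: K1 = 91 / 7.0148 = 13.0

13.0


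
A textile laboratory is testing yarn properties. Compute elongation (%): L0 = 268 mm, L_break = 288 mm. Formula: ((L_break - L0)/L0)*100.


Formula: Elongation (%) = ((L_break - L0) / L0) * 100
Step 1: Extension = 288 - 268 = 20 mm
Step 2: Elongation = (20 / 268) * 100
Step 3: Elongation = 0.074627 * 100 = 7.4627% ≈ 7.5%

7.5%


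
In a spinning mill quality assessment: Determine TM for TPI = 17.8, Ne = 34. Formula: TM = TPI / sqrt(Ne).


Formula: TM = TPI / sqrt(Ne)
Step 1: sqrt(Ne) = sqrt(34) = 5.831
Step 2: TM = 17.8 / 5.831 = 3.05

3.05 TM


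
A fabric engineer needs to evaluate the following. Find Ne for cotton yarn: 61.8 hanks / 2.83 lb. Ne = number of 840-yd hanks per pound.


Formula: Ne = hanks / mass_lb
Substituting: Ne = 61.8 / 2.83
Ne = 21.8

21.8 Ne


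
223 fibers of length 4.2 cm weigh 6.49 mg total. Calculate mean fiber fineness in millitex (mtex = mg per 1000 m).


Formula: fineness (mtex) = mass (mg) / total length (km) = (mass_mg / total_length_m) * 1000
Step 1: Convert fiber length: 4.2 cm = 0.042 m
Step 2: Total fiber length = 223 * 0.042 = 9.366 m
Step 3: Linear density = 6.49 mg / 9.366 m = 0.6929 mg/m
Step 4: fineness = 0.6929 * 1000 = 692.9 mtex

692.9 mtex


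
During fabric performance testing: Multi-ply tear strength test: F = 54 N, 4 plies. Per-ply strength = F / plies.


Formula: Per-ply strength = Total force / Number of plies
Per-ply = 54 N / 4
Per-ply = 13.5 N

13.5 N


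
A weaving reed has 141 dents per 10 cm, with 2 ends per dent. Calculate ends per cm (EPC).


Formula: EPC = (dents per 10 cm * ends per dent) / 10
Step 1: Total ends per 10 cm = 141 * 2 = 282
Step 2: EPC = 282 / 10 = 28.2 ends/cm

28.2 ends/cm


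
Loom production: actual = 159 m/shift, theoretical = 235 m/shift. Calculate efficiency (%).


Formula: Efficiency% = (Actual output / Theoretical output) * 100
Efficiency% = (159 / 235) * 100
Efficiency% = 0.676596 * 100 = 67.6596% ≈ 67.7%

67.7%


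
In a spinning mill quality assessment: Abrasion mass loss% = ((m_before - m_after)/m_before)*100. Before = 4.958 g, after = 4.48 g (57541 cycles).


Formula: Mass loss% = ((m_before - m_after) / m_before) * 100
Step 1: Mass loss = 4.958 - 4.48 = 0.478 g
Step 2: Ratio = 0.478 / 4.958 = 0.0964098
Step 3: Mass loss% = 0.0964098 * 100 = 9.64098% ≈ 9.64%

9.64%


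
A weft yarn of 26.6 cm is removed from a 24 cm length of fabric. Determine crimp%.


Formula: Crimp% = ((L_yarn - L_fabric) / L_fabric) * 100
Step 1: Extension = 26.6 - 24 = 2.6 cm
Step 2: Crimp% = (2.6 / 24) * 100
Step 3: Crimp% = 0.108333 * 100 = 10.8333% ≈ 10.8%

10.8%


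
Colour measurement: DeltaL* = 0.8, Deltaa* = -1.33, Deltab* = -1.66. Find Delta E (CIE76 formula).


Formula: Delta E = sqrt(dL*^2 + da*^2 + db*^2)
Step 1: dL*^2 = 0.8^2 = 0.64
Step 2: da*^2 = (-1.33)^2 = 1.7689
Step 3: db*^2 = (-1.66)^2 = 2.7556
Step 4: Sum = 0.64 + 1.7689 + 2.7556 = 5.1645
Step 5: Delta E = sqrt(5.1645) = 2.27

2.27 Delta E


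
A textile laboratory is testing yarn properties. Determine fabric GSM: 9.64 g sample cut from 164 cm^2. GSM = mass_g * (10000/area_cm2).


Formula: GSM = mass_g / area_m2
Step 1: Convert area: 164 cm^2 = 164 / 10000 = 0.0164 m^2
Step 2: GSM = 9.64 g / 0.0164 m^2 = 587.8 g/m^2

587.8 g/m^2


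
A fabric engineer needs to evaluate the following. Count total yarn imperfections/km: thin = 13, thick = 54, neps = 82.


Formula: Total = thin places + thick places + neps
Total = 13 + 54 + 82
Total = 149 imperfections/km

149 imperfections/km


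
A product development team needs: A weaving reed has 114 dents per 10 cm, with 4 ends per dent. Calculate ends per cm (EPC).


Formula: EPC = (dents per 10 cm * ends per dent) / 10
Step 1: Total ends per 10 cm = 114 * 4 = 456
Step 2: EPC = 456 / 10 = 45.6 ends/cm

45.6 ends/cm


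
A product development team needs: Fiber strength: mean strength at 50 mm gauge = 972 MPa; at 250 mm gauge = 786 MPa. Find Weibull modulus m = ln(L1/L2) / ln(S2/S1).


Formula: m = ln(L1/L2) / ln(S2/S1)
Step 1: ln(L1/L2) = ln(50/250) = -1.60944
Step 2: S2/S1 = 786/972 = 0.80864
Step 3: ln(S2/S1) = ln(0.80864) = -0.21240
Step 4: m = -1.60944 / -0.21240 = 7.58

7.58 (Weibull m)


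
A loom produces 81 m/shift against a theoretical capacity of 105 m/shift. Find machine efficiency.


Formula: Efficiency% = (Actual output / Theoretical output) * 100
Efficiency% = (81 / 105) * 100
Efficiency% = 0.771429 * 100 = 77.1429% ≈ 77.1%

77.1%


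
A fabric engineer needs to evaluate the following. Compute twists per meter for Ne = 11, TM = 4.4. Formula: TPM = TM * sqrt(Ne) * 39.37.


Formula: TPM = TM * sqrt(Ne) * 39.37
Step 1: sqrt(Ne) = sqrt(11) = 3.3166
Step 2: TM * sqrt(Ne) = 4.4 * 3.3166 = 14.593
Step 3: TPM = 14.593 * 39.37 = 575 twists/m

575 twists/m


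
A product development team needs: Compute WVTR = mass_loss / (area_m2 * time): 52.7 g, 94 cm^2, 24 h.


Formula: WVTR = mass_loss / (area * time)
Step 1: Convert area: 94 cm^2 = 0.0094 m^2
Step 2: WVTR = 52.7 g / (0.0094 m^2 * 24 h)
Step 3: WVTR = 52.7 / 0.2256 = 233.6 g/m^2/h

233.6 g/m^2/h


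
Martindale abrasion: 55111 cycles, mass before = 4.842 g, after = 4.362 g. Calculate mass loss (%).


Formula: Mass loss% = ((m_before - m_after) / m_before) * 100
Step 1: Mass loss = 4.842 - 4.362 = 0.48 g
Step 2: Ratio = 0.48 / 4.842 = 0.0991326
Step 3: Mass loss% = 0.0991326 * 100 = 9.91326% ≈ 9.91%

9.91%


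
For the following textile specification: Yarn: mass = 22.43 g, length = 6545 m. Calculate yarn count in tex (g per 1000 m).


Formula: Tex = (mass_g / length_m) * 1000
Substituting: Tex = (22.43 / 6545) * 1000
Intermediate: 22.43 / 6545 = 0.00342704 g/m
Tex = 0.00342704 * 1000 = 3.43 tex

3.43 tex


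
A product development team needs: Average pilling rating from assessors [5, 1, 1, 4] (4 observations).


Formula: Mean = sum / count
Sum = 5 + 1 + 1 + 4 = 11
Mean = 11 / 4 = 2.8

2.8


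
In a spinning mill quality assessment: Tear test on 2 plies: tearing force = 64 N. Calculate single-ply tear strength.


Formula: Per-ply strength = Total force / Number of plies
Per-ply = 64 N / 2
Per-ply = 32 N

32 N


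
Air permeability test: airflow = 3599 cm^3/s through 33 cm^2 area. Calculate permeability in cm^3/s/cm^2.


Formula: Air Permeability = Airflow / Test Area
AP = 3599 cm^3/s / 33 cm^2
AP = 109.1 cm^3/s/cm^2

109.1 cm^3/s/cm^2


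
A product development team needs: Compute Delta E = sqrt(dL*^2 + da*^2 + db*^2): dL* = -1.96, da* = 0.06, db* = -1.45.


Formula: Delta E = sqrt(dL*^2 + da*^2 + db*^2)
Step 1: dL*^2 = (-1.96)^2 = 3.8416
Step 2: da*^2 = 0.06^2 = 0.0036
Step 3: db*^2 = (-1.45)^2 = 2.1025
Step 4: Sum = 3.8416 + 0.0036 + 2.1025 = 5.9477
Step 5: Delta E = sqrt(5.9477) = 2.44

2.44 Delta E


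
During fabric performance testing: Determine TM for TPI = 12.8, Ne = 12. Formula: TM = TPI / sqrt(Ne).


Formula: TM = TPI / sqrt(Ne)
Step 1: sqrt(Ne) = sqrt(12) = 3.4641
Step 2: TM = 12.8 / 3.4641 = 3.70

3.70 TM


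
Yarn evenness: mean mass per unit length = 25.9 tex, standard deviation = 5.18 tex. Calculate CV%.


Formula: CV% = (standard deviation / mean) * 100
Step 1: Ratio = 5.18 / 25.9 = 0.2
Step 2: CV% = 0.2 * 100 = 20.0%

20.0%


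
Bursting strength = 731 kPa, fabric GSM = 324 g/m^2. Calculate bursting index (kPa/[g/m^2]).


Formula: Bursting Index = Bursting Strength / Fabric GSM
BI = 731 kPa / 324 g/m^2
BI = 2.256 kPa/(g/m^2)

2.256 kPa/(g/m^2)


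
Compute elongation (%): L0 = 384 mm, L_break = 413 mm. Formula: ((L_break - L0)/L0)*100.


Formula: Elongation (%) = ((L_break - L0) / L0) * 100
Step 1: Extension = 413 - 384 = 29 mm
Step 2: Elongation = (29 / 384) * 100
Step 3: Elongation = 0.075521 * 100 = 7.5521% ≈ 7.6%

7.6%


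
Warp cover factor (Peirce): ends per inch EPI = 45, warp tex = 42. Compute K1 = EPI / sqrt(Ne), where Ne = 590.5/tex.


Formula: K1 = EPI / sqrt(Ne), with Ne = 590.5 / tex_warp
Step 1: Ne = 590.5 / 42 = 14.06
Step 2: sqrt(Ne) = sqrt(14.06) = 3.7497
Step 3: K1 = 45 / 3.7497 = 12.0

12.0


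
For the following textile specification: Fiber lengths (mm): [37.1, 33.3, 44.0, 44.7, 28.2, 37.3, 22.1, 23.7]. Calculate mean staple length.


Formula: Mean = sum of lengths / count
Sum = 37.1 + 33.3 + 44.0 + 44.7 + 28.2 + 37.3 + 22.1 + 23.7
Sum = 270.4 mm
Mean = 270.4 / 8 = 33.80 mm

33.80 mm


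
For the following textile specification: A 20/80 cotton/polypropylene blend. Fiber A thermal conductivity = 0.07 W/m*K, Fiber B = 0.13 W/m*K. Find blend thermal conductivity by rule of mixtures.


Formula: Blend property = (fraction_A * property_A) + (fraction_B * property_B)
Step 1: Contribution A = 20/100 * 0.07 W/m*K = 0.014 W/m*K
Step 2: Contribution B = 80/100 * 0.13 W/m*K = 0.104 W/m*K
Step 3: Blend thermal conductivity = 0.014 + 0.104 = 0.118 W/m*K

0.118 W/m*K


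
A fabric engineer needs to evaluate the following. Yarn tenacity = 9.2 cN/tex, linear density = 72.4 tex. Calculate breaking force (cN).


Formula: Breaking force = Tenacity * Linear density
F = 9.2 cN/tex * 72.4 tex
F = 666.08 cN

666.08 cN


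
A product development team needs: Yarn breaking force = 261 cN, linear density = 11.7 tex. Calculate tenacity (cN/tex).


Formula: Tenacity = Breaking force / Linear density
Tenacity = 261 cN / 11.7 tex
Tenacity = 22.31 cN/tex

22.31 cN/tex


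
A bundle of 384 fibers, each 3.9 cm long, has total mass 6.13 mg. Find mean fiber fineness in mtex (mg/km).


Formula: fineness (mtex) = mass (mg) / total length (km) = (mass_mg / total_length_m) * 1000
Step 1: Convert fiber length: 3.9 cm = 0.039 m
Step 2: Total fiber length = 384 * 0.039 = 14.976 m
Step 3: Linear density = 6.13 mg / 14.976 m = 0.4093 mg/m
Step 4: fineness = 0.4093 * 1000 = 409.3 mtex

409.3 mtex


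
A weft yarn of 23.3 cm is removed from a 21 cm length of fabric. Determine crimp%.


Formula: Crimp% = ((L_yarn - L_fabric) / L_fabric) * 100
Step 1: Extension = 23.3 - 21 = 2.3 cm
Step 2: Crimp% = (2.3 / 21) * 100
Step 3: Crimp% = 0.109524 * 100 = 10.9524% ≈ 11.0%

11.0%


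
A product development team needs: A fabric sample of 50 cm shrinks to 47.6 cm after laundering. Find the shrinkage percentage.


Formula: Shrinkage% = ((L_before - L_after) / L_before) * 100
Step 1: Shrinkage = 50 - 47.6 = 2.4 cm
Step 2: Shrinkage% = (2.4 / 50) * 100
Step 3: Shrinkage% = 0.048 * 100 = 4.8%

4.8%


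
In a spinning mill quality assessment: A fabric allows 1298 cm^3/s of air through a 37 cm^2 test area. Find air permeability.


Formula: Air Permeability = Airflow / Test Area
AP = 1298 cm^3/s / 37 cm^2
AP = 35.1 cm^3/s/cm^2

35.1 cm^3/s/cm^2


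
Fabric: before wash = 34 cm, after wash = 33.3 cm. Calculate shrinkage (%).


Formula: Shrinkage% = ((L_before - L_after) / L_before) * 100
Step 1: Shrinkage = 34 - 33.3 = 0.7 cm
Step 2: Shrinkage% = (0.7 / 34) * 100
Step 3: Shrinkage% = 0.020588 * 100 = 2.0588% ≈ 2.1%

2.1%


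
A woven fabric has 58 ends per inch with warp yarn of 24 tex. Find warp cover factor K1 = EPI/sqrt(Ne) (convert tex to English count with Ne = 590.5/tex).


Formula: K1 = EPI / sqrt(Ne), with Ne = 590.5 / tex_warp
Step 1: Ne = 590.5 / 24 = 24.604
Step 2: sqrt(Ne) = sqrt(24.604) = 4.9602
Step 3: K1 = 58 / 4.9602 = 11.7

11.7


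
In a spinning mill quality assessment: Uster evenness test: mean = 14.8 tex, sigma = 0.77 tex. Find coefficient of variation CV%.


Formula: CV% = (standard deviation / mean) * 100
Step 1: Ratio = 0.77 / 14.8 = 0.052027
Step 2: CV% = 0.052027 * 100 = 5.2027% ≈ 5.2%

5.2%


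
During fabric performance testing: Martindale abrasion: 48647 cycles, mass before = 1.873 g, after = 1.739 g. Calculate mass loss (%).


Formula: Mass loss% = ((m_before - m_after) / m_before) * 100
Step 1: Mass loss = 1.873 - 1.739 = 0.134 g
Step 2: Ratio = 0.134 / 1.873 = 0.071543
Step 3: Mass loss% = 0.071543 * 100 = 7.1543% ≈ 7.15%

7.15%


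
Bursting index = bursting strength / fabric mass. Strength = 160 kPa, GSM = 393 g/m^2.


Formula: Bursting Index = Bursting Strength / Fabric GSM
BI = 160 kPa / 393 g/m^2
BI = 0.407 kPa/(g/m^2)

0.407 kPa/(g/m^2)


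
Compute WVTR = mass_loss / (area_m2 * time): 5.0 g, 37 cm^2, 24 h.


Formula: WVTR = mass_loss / (area * time)
Step 1: Convert area: 37 cm^2 = 0.0037 m^2
Step 2: WVTR = 5.0 g / (0.0037 m^2 * 24 h)
Step 3: WVTR = 5.0 / 0.0888 = 56.3 g/m^2/h

56.3 g/m^2/h


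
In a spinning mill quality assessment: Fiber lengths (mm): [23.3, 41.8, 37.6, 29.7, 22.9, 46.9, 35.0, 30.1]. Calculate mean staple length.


Formula: Mean = sum of lengths / count
Sum = 23.3 + 41.8 + 37.6 + 29.7 + 22.9 + 46.9 + 35.0 + 30.1
Sum = 267.3 mm
Mean = 267.3 / 8 = 33.41 mm

33.41 mm


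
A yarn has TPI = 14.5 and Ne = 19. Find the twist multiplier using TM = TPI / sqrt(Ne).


Formula: TM = TPI / sqrt(Ne)
Step 1: sqrt(Ne) = sqrt(19) = 4.3589
Step 2: TM = 14.5 / 4.3589 = 3.33

3.33 TM


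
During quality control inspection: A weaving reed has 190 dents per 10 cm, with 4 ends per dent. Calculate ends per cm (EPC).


Formula: EPC = (dents per 10 cm * ends per dent) / 10
Step 1: Total ends per 10 cm = 190 * 4 = 760
Step 2: EPC = 760 / 10 = 76.0 ends/cm

76.0 ends/cm


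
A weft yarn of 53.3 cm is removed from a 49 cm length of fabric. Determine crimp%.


Formula: Crimp% = ((L_yarn - L_fabric) / L_fabric) * 100
Step 1: Extension = 53.3 - 49 = 4.3 cm
Step 2: Crimp% = (4.3 / 49) * 100
Step 3: Crimp% = 0.087755 * 100 = 8.7755% ≈ 8.8%

8.8%


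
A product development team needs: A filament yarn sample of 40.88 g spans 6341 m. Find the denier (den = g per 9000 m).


Formula: den = (mass_g / length_m) * 9000
Substituting: den = (40.88 / 6341) * 9000
Intermediate: 40.88 / 6341 = 0.00644693 g/m
den = 0.00644693 * 9000 = 58.0 denier

58.0 denier


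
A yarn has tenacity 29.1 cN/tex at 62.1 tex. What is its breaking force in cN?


Formula: Breaking force = Tenacity * Linear density
F = 29.1 cN/tex * 62.1 tex
F = 1807.11 cN

1807.11 cN


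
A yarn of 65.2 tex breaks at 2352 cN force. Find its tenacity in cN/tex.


Formula: Tenacity = Breaking force / Linear density
Tenacity = 2352 cN / 65.2 tex
Tenacity = 36.07 cN/tex

36.07 cN/tex


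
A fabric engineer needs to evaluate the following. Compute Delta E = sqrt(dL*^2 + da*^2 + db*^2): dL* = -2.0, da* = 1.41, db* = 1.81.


Formula: Delta E = sqrt(dL*^2 + da*^2 + db*^2)
Step 1: dL*^2 = (-2.0)^2 = 4.0
Step 2: da*^2 = 1.41^2 = 1.9881
Step 3: db*^2 = 1.81^2 = 3.2761
Step 4: Sum = 4.0 + 1.9881 + 3.2761 = 9.2642
Step 5: Delta E = sqrt(9.2642) = 3.04

3.04 Delta E


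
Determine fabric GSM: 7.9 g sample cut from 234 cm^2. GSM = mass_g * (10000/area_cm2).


Formula: GSM = mass_g / area_m2
Step 1: Convert area: 234 cm^2 = 234 / 10000 = 0.0234 m^2
Step 2: GSM = 7.9 g / 0.0234 m^2 = 337.6 g/m^2

337.6 g/m^2


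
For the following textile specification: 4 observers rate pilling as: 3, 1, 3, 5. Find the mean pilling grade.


Formula: Mean = sum / count
Sum = 3 + 1 + 3 + 5 = 12
Mean = 12 / 4 = 3.0

3.0


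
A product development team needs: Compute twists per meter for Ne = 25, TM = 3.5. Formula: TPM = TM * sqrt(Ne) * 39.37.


Formula: TPM = TM * sqrt(Ne) * 39.37
Step 1: sqrt(Ne) = sqrt(25) = 5
Step 2: TM * sqrt(Ne) = 3.5 * 5 = 17.5
Step 3: TPM = 17.5 * 39.37 = 689 twists/m

689 twists/m


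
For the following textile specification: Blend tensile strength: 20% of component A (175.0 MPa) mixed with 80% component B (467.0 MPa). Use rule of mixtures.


Formula: Blend property = (fraction_A * property_A) + (fraction_B * property_B)
Step 1: Contribution A = 20/100 * 175.0 MPa = 35.0 MPa
Step 2: Contribution B = 80/100 * 467.0 MPa = 373.6 MPa
Step 3: Blend tensile strength = 35.0 + 373.6 = 408.6 MPa

408.6 MPa


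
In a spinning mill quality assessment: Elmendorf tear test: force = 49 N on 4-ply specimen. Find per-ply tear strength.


Formula: Per-ply strength = Total force / Number of plies
Per-ply = 49 N / 4
Per-ply = 12.25 N

12.25 N


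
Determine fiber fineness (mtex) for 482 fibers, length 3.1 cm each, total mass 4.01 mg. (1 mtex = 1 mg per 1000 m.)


Formula: fineness (mtex) = mass (mg) / total length (km) = (mass_mg / total_length_m) * 1000
Step 1: Convert fiber length: 3.1 cm = 0.031 m
Step 2: Total fiber length = 482 * 0.031 = 14.942 m
Step 3: Linear density = 4.01 mg / 14.942 m = 0.2684 mg/m
Step 4: fineness = 0.2684 * 1000 = 268.4 mtex

268.4 mtex


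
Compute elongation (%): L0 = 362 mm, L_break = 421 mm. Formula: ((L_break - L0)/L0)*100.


Formula: Elongation (%) = ((L_break - L0) / L0) * 100
Step 1: Extension = 421 - 362 = 59 mm
Step 2: Elongation = (59 / 362) * 100
Step 3: Elongation = 0.162983 * 100 = 16.2983% ≈ 16.3%

16.3%


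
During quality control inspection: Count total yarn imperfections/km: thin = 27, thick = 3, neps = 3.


Formula: Total = thin places + thick places + neps
Total = 27 + 3 + 3
Total = 33 imperfections/km

33 imperfections/km


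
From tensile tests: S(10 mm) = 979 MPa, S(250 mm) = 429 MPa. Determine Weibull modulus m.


Formula: m = ln(L1/L2) / ln(S2/S1)
Step 1: ln(L1/L2) = ln(10/250) = -3.21888
Step 2: S2/S1 = 429/979 = 0.4382
Step 3: ln(S2/S1) = ln(0.4382) = -0.82508
Step 4: m = -3.21888 / -0.82508 = 3.90

3.90 (Weibull m)


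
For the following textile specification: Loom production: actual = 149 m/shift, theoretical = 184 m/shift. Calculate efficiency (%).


Formula: Efficiency% = (Actual output / Theoretical output) * 100
Efficiency% = (149 / 184) * 100
Efficiency% = 0.809783 * 100 = 80.9783% ≈ 81.0%

81.0%


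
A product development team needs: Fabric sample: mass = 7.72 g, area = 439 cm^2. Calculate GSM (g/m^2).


Formula: GSM = mass_g / area_m2
Step 1: Convert area: 439 cm^2 = 439 / 10000 = 0.0439 m^2
Step 2: GSM = 7.72 g / 0.0439 m^2 = 175.9 g/m^2

175.9 g/m^2


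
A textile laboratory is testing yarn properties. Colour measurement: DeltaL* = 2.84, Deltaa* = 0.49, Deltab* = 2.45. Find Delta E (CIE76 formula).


Formula: Delta E = sqrt(dL*^2 + da*^2 + db*^2)
Step 1: dL*^2 = 2.84^2 = 8.0656
Step 2: da*^2 = 0.49^2 = 0.2401
Step 3: db*^2 = 2.45^2 = 6.0025
Step 4: Sum = 8.0656 + 0.2401 + 6.0025 = 14.3082
Step 5: Delta E = sqrt(14.3082) = 3.78

3.78 Delta E


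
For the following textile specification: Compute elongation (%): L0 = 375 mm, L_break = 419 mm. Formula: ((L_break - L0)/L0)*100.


Formula: Elongation (%) = ((L_break - L0) / L0) * 100
Step 1: Extension = 419 - 375 = 44 mm
Step 2: Elongation = (44 / 375) * 100
Step 3: Elongation = 0.117333 * 100 = 11.7333% ≈ 11.7%

11.7%


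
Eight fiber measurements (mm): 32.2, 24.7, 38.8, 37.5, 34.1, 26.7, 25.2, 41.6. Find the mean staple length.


Formula: Mean = sum of lengths / count
Sum = 32.2 + 24.7 + 38.8 + 37.5 + 34.1 + 26.7 + 25.2 + 41.6
Sum = 260.8 mm
Mean = 260.8 / 8 = 32.60 mm

32.60 mm
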